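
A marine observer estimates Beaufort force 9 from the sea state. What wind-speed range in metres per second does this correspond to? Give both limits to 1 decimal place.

20.8 to 24.4 m/s

Beaufort 9 (strong gale) spans 20.8–24.4 m/s.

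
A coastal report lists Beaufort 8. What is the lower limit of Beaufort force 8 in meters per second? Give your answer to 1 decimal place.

Beaufort 8 (gale) spans 17.2–20.7 m/s.

17.2 m/s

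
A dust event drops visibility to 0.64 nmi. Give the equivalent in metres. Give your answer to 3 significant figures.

1 nmi = 1852 m, so 0.64 × 1852 = 1190 m.

1190 m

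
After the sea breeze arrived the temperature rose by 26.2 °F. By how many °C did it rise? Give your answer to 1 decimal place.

Converting a difference, only the 9/5 scale factor applies: Δ°C = 26.2 × 0.5556 = 14.6 °C.

14.6 °C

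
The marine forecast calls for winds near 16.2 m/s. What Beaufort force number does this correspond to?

Beaufort force 7

16.2 m/s lies in the Beaufort 7 band (near gale, 13.9–17.1 m/s).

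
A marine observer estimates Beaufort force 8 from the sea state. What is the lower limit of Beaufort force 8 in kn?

Beaufort 8 (gale) spans 34–40 knots.

34 kt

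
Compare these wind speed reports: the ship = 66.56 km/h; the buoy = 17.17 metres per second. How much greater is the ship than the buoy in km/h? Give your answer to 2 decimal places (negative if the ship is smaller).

the buoy: 17.17 m/s = 61.8120 km/h.
Difference: 66.5600 − 61.8120 = 4.75 km/h.

4.75 km/h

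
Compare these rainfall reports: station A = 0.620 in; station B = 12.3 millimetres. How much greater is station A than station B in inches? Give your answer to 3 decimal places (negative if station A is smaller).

station B: 12.3 mm = 0.48425 in.
Difference: 0.62000 − 0.48425 = 0.136 in.

0.136 in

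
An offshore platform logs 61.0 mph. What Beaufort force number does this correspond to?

61.0 mph = 27.3 m/s, which is Beaufort 10 (storm, 24.5–28.4 m/s).

Beaufort force 10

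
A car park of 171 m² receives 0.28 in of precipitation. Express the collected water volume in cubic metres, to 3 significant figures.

1.22 cubic metres

Depth: 0.28 in × 25.4 = 7.112 mm.
1 mm over 1 m² is 1 L, so volume = 7.112 × 171 = 1216.152 L = 1.22 m³.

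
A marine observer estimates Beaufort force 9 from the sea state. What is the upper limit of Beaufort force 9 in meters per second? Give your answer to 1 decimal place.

Beaufort 9 (strong gale) spans 20.8–24.4 m/s.

24.4 m/s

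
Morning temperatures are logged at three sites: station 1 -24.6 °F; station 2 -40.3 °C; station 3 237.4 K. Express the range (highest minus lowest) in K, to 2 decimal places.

8.86 K

station 1: -24.6 °F = -31.444 °C.
station 3: 237.4 K = -35.750 °C.
Spread: (-31.444) − (-40.300) = 8.856 °C.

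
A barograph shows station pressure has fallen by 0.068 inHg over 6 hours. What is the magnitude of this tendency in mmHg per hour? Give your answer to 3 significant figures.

0.288 mmHg per hour

0.068 inHg / 6 h × 25.4 mmHg/inHg = 0.288 mmHg/h.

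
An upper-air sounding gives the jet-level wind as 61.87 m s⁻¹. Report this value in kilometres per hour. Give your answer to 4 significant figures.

222.7 km/h

1 m/s = 3.6 km/h, so 61.87 × 3.6 = 222.7 km/h.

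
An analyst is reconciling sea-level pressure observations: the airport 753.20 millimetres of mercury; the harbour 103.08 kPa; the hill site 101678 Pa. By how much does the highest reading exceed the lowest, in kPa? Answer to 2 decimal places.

2.66 kPa

the airport: 753.20 mmHg = 100.4184 kPa.
the hill site: 101678 Pa = 101.6780 kPa.
Spread: 103.0800 − 100.4184 = 2.66 kPa.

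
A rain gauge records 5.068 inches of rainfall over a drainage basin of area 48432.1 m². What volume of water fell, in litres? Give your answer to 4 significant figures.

Depth: 5.068 in × 25.4 = 128.7272 mm.
1 mm over 1 m² is 1 L, so volume = 128.7272 × 48432.1 = 6234528.6 L ≈ 6235000 L.

6235000 litres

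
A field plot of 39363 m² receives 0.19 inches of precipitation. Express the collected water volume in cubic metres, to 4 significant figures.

190.0 cubic metres

Depth: 0.19 in × 25.4 = 4.826 mm.
1 mm over 1 m² is 1 L, so volume = 4.826 × 39363 = 189965.84 L = 190.0 m³.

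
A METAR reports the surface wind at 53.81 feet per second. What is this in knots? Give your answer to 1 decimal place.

1 ft/s = 0.592484 kt, so 53.81 × 0.592484 = 31.9 kt.

31.9 kt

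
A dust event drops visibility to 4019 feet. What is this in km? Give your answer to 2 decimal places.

1.22 km

1 ft = 0.0003048 km, so 4019 × 0.0003048 = 1.22 km.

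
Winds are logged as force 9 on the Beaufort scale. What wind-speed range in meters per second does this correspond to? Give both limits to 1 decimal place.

20.8 to 24.4 m/s

Beaufort 9 (strong gale) spans 20.8–24.4 m/s.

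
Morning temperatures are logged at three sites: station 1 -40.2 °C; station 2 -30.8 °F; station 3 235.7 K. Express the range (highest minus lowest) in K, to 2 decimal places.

station 2: -30.8 °F = -34.889 °C.
station 3: 235.7 K = -37.450 °C.
Spread: (-34.889) − (-40.200) = 5.311 °C.

5.31 K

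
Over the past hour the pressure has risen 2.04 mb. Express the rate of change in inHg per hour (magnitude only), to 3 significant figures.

2.04 mb / 1 h × 0.02953 inHg/mb = 0.0602 inHg/h.

0.0602 inHg per hour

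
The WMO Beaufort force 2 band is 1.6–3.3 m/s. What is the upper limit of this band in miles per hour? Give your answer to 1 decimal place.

1.6–3.3 m/s × 2.237 = 3.6–7.4 mph.

7.4 mph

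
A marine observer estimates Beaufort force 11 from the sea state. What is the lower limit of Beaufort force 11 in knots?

Beaufort 11 (violent storm) spans 56–63 knots.

56 kt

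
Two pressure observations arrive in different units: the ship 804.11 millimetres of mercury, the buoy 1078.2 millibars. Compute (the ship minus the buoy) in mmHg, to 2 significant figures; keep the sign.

the buoy: 1078.2 mb = 808.716 mmHg.
Difference: 804.110 − 808.716 = -4.6 mmHg.

-4.6 mmHg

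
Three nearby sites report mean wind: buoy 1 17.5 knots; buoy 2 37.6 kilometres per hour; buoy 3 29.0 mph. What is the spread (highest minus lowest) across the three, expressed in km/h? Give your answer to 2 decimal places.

buoy 1: 17.5 kt = 32.4100 km/h.
buoy 3: 29.0 mph = 46.6710 km/h.
Spread: 46.6710 − 32.4100 = 14.26 km/h.

14.26 km/h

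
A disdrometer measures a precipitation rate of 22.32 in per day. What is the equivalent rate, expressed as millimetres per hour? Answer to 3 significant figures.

22.32 in/day × 25.4 mm/in × 0.0416667 day/hour = 23.6 mm/hour.

23.6 mm/hour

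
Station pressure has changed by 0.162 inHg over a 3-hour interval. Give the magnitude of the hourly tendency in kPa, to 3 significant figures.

0.183 kPa per hour

0.162 inHg / 3 h × 3.38639 kPa/inHg = 0.183 kPa/h.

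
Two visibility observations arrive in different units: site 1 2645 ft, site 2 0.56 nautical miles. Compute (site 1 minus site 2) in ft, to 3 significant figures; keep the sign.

-758 ft

site 2: 0.56 nmi = 3402.62 ft.
Difference: 2645.00 − 3402.62 = -758 ft.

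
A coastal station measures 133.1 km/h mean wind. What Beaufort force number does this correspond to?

Beaufort force 12

133.1 km/h = 37.0 m/s, which is Beaufort 12 (hurricane force, ≥32.7 m/s).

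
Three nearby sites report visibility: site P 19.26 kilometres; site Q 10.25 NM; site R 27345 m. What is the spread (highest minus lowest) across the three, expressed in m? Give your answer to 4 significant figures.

8362 m

site P: 19.26 km = 19260.00 m.
site Q: 10.25 nmi = 18983.00 m.
Spread: 27345.00 − 18983.00 = 8362 m.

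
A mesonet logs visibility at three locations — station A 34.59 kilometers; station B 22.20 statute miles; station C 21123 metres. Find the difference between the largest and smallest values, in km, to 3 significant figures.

station B: 22.20 SM = 35.727 km.
station C: 21123 m = 21.123 km.
Spread: 35.727 − 21.123 = 14.6 km.

14.6 km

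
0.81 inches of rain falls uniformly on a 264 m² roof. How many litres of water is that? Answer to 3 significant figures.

5430 litres

Depth: 0.81 in × 25.4 = 20.574 mm.
1 mm over 1 m² is 1 L, so volume = 20.574 × 264 = 5431.536 L ≈ 5430 L.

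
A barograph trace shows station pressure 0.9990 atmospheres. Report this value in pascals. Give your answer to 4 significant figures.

101200 Pa

1 atm = 101325 Pa, so 0.9990 × 101325 = 101200 Pa.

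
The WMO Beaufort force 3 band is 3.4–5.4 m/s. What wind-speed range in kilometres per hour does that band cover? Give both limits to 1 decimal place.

12.2 to 19.4 km/h

3.4–5.4 m/s × 3.6 = 12.2–19.4 km/h.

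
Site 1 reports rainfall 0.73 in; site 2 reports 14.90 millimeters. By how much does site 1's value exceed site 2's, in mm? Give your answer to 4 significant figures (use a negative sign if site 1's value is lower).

site 1: 0.73 in = 18.54200 mm.
Difference: 18.54200 − 14.90000 = 3.642 mm.

3.642 mm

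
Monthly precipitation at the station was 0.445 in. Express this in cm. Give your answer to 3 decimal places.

1 in = 2.54 cm, so 0.445 × 2.54 = 1.130 cm.

1.130 cm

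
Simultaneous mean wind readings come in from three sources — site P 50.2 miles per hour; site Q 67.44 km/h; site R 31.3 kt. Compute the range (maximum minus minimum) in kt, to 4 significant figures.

12.32 kt

site P: 50.2 mph = 43.6226 kt.
site Q: 67.44 km/h = 36.4147 kt.
Spread: 43.6226 − 31.3000 = 12.32 kt.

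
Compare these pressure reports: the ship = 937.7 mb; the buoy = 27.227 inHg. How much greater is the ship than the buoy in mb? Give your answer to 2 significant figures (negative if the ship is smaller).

the buoy: 27.227 inHg = 922.01 mb.
Difference: 937.70 − 922.01 = 16 mb.

16 mb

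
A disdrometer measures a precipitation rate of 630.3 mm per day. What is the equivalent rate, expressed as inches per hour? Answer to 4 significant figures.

1.034 in/hour

630.3 mm/day × 0.0393701 in/mm × 0.0416667 day/hour = 1.034 in/hour.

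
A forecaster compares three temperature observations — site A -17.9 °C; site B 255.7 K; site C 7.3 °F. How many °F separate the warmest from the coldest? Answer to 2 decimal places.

site B: 255.7 K = -17.450 °C.
site C: 7.3 °F = -13.722 °C.
Spread: (-13.722) − (-17.900) = 4.178 °C = 7.52 °F.

7.52 °F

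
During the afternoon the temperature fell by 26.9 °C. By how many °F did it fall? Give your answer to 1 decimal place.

Converting a difference, only the 9/5 scale factor applies: Δ°F = 26.9 × 1.8 = 48.4 °F.

48.4 °F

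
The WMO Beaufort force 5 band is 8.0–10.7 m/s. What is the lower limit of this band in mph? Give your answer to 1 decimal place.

8.0–10.7 m/s × 2.237 = 17.9–23.9 mph.

17.9 mph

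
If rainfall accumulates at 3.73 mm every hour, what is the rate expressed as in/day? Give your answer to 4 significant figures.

3.524 in/day

3.73 mm/hour × 0.0393701 in/mm × 24 hour/day = 3.524 in/day.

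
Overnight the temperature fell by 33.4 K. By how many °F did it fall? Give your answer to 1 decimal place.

A change of 1 °C equals a change of 1.8 °F: Δ°F = 33.4 × 1.8 = 60.1 °F.

60.1 °F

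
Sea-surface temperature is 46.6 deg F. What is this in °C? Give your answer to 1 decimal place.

°C = (°F − 32) × 5/9 = (46.6 − 32) / 1.8 = 8.1 °C.

8.1 °C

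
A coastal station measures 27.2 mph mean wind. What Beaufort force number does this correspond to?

Beaufort force 6

27.2 mph = 12.2 m/s, which is Beaufort 6 (strong breeze, 10.8–13.8 m/s).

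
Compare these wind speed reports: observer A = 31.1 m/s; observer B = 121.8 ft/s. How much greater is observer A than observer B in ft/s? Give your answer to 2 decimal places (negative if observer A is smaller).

observer A: 31.1 m/s = 102.0341 ft/s.
Difference: 102.0341 − 121.8000 = -19.77 ft/s.

-19.77 ft/s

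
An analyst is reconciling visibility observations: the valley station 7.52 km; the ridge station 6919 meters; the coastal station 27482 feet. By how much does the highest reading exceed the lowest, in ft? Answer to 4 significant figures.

the valley station: 7.52 km = 24671.92 ft.
the ridge station: 6919 m = 22700.13 ft.
Spread: 27482.00 − 22700.13 = 4782 ft.

4782 ft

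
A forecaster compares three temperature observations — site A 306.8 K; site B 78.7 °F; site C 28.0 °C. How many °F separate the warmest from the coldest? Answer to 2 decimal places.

13.87 °F

site A: 306.8 K = 33.650 °C.
site B: 78.7 °F = 25.944 °C.
Spread: 33.650 − 25.944 = 7.706 °C = 13.87 °F.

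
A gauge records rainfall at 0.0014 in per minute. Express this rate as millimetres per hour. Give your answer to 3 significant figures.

0.0014 in/minute × 25.4 mm/in × 60 minute/hour = 2.13 mm/hour.

2.13 mm/hour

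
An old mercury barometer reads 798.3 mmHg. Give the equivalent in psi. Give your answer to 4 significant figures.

1 mmHg = 0.0193368 psi, so 798.3 × 0.0193368 = 15.44 psi.

15.44 psi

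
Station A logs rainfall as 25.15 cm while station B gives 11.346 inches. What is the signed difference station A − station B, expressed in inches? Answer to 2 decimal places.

station A: 25.15 cm = 9.9016 in.
Difference: 9.9016 − 11.3460 = -1.44 in.

-1.44 in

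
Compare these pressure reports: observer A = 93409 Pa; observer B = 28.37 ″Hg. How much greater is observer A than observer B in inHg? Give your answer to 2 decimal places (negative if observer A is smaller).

observer A: 93409 Pa = 27.5837 inHg.
Difference: 27.5837 − 28.3700 = -0.79 inHg.

-0.79 inHg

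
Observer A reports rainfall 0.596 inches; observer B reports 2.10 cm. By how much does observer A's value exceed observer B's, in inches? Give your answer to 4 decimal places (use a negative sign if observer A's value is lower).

-0.2308 in

observer B: 2.10 cm = 0.826772 in.
Difference: 0.596000 − 0.826772 = -0.2308 in.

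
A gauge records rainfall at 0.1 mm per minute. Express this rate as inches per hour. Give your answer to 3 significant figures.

0.1 mm/minute × 0.0393701 in/mm × 60 minute/hour = 0.236 in/hour.

0.236 in/hour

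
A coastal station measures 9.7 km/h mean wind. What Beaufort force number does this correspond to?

Beaufort force 2

9.7 km/h = 2.7 m/s, which is Beaufort 2 (light breeze, 1.6–3.3 m/s).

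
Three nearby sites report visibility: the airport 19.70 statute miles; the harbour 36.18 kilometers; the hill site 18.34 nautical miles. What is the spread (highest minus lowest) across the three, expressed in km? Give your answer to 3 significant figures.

4.48 km

the airport: 19.70 SM = 31.7041 km.
the hill site: 18.34 nmi = 33.9657 km.
Spread: 36.1800 − 31.7041 = 4.48 km.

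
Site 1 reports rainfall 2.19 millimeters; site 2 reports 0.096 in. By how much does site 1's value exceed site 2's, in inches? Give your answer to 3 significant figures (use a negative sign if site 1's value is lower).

-0.00978 in

site 1: 2.19 mm = 0.0862205 in.
Difference: 0.0862205 − 0.0960000 = -0.00978 in.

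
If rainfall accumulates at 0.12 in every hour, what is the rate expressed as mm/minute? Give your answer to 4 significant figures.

0.05080 mm/minute

0.12 in/hour × 25.4 mm/in × 0.0166667 hour/minute = 0.05080 mm/minute.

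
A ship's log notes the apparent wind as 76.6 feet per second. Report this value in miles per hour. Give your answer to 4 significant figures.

1 ft/s = 0.681818 mph, so 76.6 × 0.681818 = 52.23 mph.

52.23 mph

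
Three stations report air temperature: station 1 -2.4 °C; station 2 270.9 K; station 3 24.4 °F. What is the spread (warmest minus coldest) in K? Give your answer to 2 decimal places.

station 2: 270.9 K = -2.250 °C.
station 3: 24.4 °F = -4.222 °C.
Spread: (-2.250) − (-4.222) = 1.972 °C.

1.97 K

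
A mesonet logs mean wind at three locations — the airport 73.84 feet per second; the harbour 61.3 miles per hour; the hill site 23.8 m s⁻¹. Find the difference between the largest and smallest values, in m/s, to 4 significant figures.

the airport: 73.84 ft/s = 22.50643 m/s.
the harbour: 61.3 mph = 27.40355 m/s.
Spread: 27.40355 − 22.50643 = 4.897 m/s.

4.897 m/s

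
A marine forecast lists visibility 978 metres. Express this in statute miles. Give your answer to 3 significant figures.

1 m = 0.000621371 SM, so 978 × 0.000621371 = 0.608 SM.

0.608 SM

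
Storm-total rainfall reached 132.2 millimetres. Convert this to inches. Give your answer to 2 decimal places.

5.20 in

1 mm = 0.0393701 in, so 132.2 × 0.0393701 = 5.20 in.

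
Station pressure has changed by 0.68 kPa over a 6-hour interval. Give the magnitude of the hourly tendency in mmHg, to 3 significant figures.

0.68 kPa / 6 h × 7.50062 mmHg/kPa = 0.850 mmHg/h.

0.850 mmHg per hour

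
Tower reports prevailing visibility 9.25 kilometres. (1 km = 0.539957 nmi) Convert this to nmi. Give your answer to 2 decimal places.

4.99 nmi

1 km = 0.539957 nmi, so 9.25 × 0.539957 = 4.99 nmi.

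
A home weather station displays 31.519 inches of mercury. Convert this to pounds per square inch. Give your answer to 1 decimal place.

1 inHg = 0.491154 psi, so 31.519 × 0.491154 = 15.5 psi.

15.5 psi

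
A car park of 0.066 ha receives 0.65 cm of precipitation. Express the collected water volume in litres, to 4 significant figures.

Depth: 0.65 cm × 10 = 6.5 mm.
Area: 0.066 ha = 660 m².
1 mm over 1 m² is 1 L, so volume = 6.5 × 660 = 4290 L.

4290 litres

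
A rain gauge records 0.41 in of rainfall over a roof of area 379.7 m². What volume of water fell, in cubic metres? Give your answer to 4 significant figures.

3.954 cubic metres

Depth: 0.41 in × 25.4 = 10.414 mm.
1 mm over 1 m² is 1 L, so volume = 10.414 × 379.7 = 3954.1958 L = 3.954 m³.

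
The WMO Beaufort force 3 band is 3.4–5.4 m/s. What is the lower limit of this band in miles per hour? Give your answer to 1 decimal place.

7.6 mph

3.4–5.4 m/s × 2.237 = 7.6–12.1 mph.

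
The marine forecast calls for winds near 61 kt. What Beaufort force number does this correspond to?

61 kt lies in the Beaufort 11 band (violent storm, 56–63 kt).

Beaufort force 11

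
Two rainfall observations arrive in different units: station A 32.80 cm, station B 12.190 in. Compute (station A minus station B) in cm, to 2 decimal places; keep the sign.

1.84 cm

station B: 12.190 in = 30.9626 cm.
Difference: 32.8000 − 30.9626 = 1.84 cm.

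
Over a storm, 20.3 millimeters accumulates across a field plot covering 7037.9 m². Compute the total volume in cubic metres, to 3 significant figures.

143 cubic metres

1 mm over 1 m² is 1 L, so volume = 20.3 × 7037.9 = 142869.37 L = 143 m³.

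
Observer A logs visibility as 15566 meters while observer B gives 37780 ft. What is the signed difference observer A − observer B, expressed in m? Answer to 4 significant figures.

4051 m

observer B: 37780 ft = 11515.34 m.
Difference: 15566.00 − 11515.34 = 4051 m.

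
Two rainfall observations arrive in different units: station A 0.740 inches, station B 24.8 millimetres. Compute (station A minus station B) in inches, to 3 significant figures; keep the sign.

station B: 24.8 mm = 0.97638 in.
Difference: 0.74000 − 0.97638 = -0.236 in.

-0.236 in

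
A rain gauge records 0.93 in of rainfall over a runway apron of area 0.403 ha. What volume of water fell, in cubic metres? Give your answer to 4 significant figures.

95.20 cubic metres

Depth: 0.93 in × 25.4 = 23.622 mm.
Area: 0.403 ha = 4030 m².
1 mm over 1 m² is 1 L, so volume = 23.622 × 4030 = 95196.66 L = 95.20 m³.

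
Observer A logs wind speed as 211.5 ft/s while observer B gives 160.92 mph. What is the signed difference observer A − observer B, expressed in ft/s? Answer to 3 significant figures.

-24.5 ft/s

observer B: 160.92 mph = 236.016 ft/s.
Difference: 211.500 − 236.016 = -24.5 ft/s.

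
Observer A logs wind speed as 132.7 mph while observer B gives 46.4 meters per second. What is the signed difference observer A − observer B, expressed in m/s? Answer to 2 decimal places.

observer A: 132.7 mph = 59.3222 m/s.
Difference: 59.3222 − 46.4000 = 12.92 m/s.

12.92 m/s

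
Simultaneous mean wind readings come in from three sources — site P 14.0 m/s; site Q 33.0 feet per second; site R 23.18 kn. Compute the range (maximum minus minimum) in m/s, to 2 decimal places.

3.94 m/s

site Q: 33.0 ft/s = 10.0584 m/s.
site R: 23.18 kt = 11.9248 m/s.
Spread: 14.0000 − 10.0584 = 3.94 m/s.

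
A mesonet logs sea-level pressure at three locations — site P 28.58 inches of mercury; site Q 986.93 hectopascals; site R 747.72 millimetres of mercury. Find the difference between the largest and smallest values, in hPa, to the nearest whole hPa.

site P: 28.58 inHg = 967.83 hPa.
site R: 747.72 mmHg = 996.88 hPa.
Spread: 996.88 − 967.83 = 29 hPa.

29 hPa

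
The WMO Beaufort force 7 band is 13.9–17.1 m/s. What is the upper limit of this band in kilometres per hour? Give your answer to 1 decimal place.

13.9–17.1 m/s × 3.6 = 50.0–61.6 km/h.

61.6 km/h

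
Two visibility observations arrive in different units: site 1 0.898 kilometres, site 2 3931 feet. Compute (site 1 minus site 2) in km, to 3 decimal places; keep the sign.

site 2: 3931 ft = 1.19817 km.
Difference: 0.89800 − 1.19817 = -0.300 km.

-0.300 km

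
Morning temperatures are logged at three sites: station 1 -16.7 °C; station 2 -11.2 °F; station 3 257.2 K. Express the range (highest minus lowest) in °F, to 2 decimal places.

14.49 °F

station 2: -11.2 °F = -24.000 °C.
station 3: 257.2 K = -15.950 °C.
Spread: (-15.950) − (-24.000) = 8.050 °C = 14.49 °F.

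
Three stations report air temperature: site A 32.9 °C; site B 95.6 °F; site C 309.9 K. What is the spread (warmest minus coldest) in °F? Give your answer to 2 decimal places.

6.93 °F

site B: 95.6 °F = 35.333 °C.
site C: 309.9 K = 36.750 °C.
Spread: 36.750 − 32.900 = 3.850 °C = 6.93 °F.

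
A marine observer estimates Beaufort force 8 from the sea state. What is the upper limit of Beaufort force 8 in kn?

40 kt

Beaufort 8 (gale) spans 34–40 knots.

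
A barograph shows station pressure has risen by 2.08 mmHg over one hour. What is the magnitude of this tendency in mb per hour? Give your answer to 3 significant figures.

2.77 mb per hour

2.08 mmHg / 1 h × 1.33322 mb/mmHg = 2.77 mb/h.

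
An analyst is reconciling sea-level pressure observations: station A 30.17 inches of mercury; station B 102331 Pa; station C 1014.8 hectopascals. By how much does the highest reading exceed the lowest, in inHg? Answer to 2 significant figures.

0.25 inHg

station B: 102331 Pa = 30.2183 inHg.
station C: 1014.8 hPa = 29.9670 inHg.
Spread: 30.2183 − 29.9670 = 0.25 inHg.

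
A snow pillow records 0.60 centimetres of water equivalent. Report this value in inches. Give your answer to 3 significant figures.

0.236 in

1 cm = 0.393701 in, so 0.60 × 0.393701 = 0.236 in.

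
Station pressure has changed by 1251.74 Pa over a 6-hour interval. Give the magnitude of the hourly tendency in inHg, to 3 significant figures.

0.0616 inHg per hour

1251.74 Pa / 6 h × 0.0002953 inHg/Pa = 0.0616 inHg/h.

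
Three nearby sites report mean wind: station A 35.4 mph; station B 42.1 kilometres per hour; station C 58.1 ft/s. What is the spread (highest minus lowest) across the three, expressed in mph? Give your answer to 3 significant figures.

13.5 mph

station B: 42.1 km/h = 26.160 mph.
station C: 58.1 ft/s = 39.614 mph.
Spread: 39.614 − 26.160 = 13.5 mph.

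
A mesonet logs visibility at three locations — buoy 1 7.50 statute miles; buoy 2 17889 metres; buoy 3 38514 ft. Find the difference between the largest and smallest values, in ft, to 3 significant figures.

buoy 1: 7.50 SM = 39600.00 ft.
buoy 2: 17889 m = 58690.94 ft.
Spread: 58690.94 − 38514.00 = 20200 ft.

20200 ft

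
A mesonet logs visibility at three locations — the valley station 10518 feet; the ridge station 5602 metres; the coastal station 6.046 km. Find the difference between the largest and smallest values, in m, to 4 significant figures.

2840 m

the valley station: 10518 ft = 3205.89 m.
the coastal station: 6.046 km = 6046.00 m.
Spread: 6046.00 − 3205.89 = 2840 m.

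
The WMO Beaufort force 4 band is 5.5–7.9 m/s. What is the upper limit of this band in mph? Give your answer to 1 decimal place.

5.5–7.9 m/s × 2.237 = 12.3–17.7 mph.

17.7 mph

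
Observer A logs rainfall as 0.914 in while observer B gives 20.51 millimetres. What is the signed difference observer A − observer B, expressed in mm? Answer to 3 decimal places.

observer A: 0.914 in = 23.21560 mm.
Difference: 23.21560 − 20.51000 = 2.706 mm.

2.706 mm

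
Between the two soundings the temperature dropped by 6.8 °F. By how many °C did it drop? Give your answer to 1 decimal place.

3.8 °C

A change of 1 °C equals a change of 1.8 °F: Δ°C = 6.8 × 0.5556 = 3.8 °C.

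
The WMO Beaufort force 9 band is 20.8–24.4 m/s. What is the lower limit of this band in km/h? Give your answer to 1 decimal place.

74.9 km/h

20.8–24.4 m/s × 3.6 = 74.9–87.8 km/h.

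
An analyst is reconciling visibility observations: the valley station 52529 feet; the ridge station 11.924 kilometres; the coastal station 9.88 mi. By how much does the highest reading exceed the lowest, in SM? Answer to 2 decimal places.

the valley station: 52529 ft = 9.9487 SM.
the ridge station: 11.924 km = 7.4092 SM.
Spread: 9.9487 − 7.4092 = 2.54 SM.

2.54 SM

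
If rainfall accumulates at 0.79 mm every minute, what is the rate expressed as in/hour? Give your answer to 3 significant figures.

1.87 in/hour

0.79 mm/minute × 0.0393701 in/mm × 60 minute/hour = 1.87 in/hour.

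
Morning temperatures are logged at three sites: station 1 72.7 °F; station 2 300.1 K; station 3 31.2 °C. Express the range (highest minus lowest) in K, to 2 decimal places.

station 1: 72.7 °F = 22.611 °C.
station 2: 300.1 K = 26.950 °C.
Spread: 31.200 − 22.611 = 8.589 °C.

8.59 K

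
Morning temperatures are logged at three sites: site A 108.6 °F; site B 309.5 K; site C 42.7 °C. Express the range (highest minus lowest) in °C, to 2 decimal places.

6.35 °C

site A: 108.6 °F = 42.556 °C.
site B: 309.5 K = 36.350 °C.
Spread: 42.700 − 36.350 = 6.350 °C.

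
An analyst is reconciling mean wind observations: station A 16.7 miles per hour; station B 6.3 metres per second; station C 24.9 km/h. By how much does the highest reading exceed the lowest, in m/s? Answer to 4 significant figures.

station A: 16.7 mph = 7.46557 m/s.
station C: 24.9 km/h = 6.91667 m/s.
Spread: 7.46557 − 6.30000 = 1.166 m/s.

1.166 m/s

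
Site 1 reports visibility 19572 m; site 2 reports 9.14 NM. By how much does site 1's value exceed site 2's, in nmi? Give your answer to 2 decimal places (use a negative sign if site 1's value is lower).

1.43 nmi

site 1: 19572 m = 10.5680 nmi.
Difference: 10.5680 − 9.1400 = 1.43 nmi.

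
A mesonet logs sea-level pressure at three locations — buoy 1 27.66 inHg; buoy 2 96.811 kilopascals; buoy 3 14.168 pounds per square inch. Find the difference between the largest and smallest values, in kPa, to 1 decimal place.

4.0 kPa

buoy 1: 27.66 inHg = 93.668 kPa.
buoy 3: 14.168 psi = 97.685 kPa.
Spread: 97.685 − 93.668 = 4.0 kPa.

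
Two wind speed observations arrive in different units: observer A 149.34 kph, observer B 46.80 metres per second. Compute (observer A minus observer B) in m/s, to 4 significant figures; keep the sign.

observer A: 149.34 km/h = 41.48333 m/s.
Difference: 41.48333 − 46.80000 = -5.317 m/s.

-5.317 m/s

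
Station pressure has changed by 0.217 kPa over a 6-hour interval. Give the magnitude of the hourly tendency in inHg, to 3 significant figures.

0.0107 inHg per hour

0.217 kPa / 6 h × 0.2953 inHg/kPa = 0.0107 inHg/h.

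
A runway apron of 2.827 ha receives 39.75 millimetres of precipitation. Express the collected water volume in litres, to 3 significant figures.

Area: 2.827 ha = 28270 m².
1 mm over 1 m² is 1 L, so volume = 39.75 × 28270 = 1123732.5 L ≈ 1120000 L.

1120000 litres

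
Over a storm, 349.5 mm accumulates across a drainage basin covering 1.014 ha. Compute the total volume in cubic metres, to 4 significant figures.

Area: 1.014 ha = 10140 m².
1 mm over 1 m² is 1 L, so volume = 349.5 × 10140 = 3543930 L = 3544 m³.

3544 cubic metres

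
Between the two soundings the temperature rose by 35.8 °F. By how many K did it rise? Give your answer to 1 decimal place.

19.9 K

For a temperature change the 32° offset cancels: ΔK = 35.8 × 0.5556 = 19.9 K.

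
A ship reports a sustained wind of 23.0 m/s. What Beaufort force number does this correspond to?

23.0 m/s lies in the Beaufort 9 band (strong gale, 20.8–24.4 m/s).

Beaufort force 9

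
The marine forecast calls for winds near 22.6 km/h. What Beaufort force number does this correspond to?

22.6 km/h = 6.3 m/s, which is Beaufort 4 (moderate breeze, 5.5–7.9 m/s).

Beaufort force 4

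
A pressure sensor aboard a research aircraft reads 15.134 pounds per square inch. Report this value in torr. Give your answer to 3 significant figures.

783 mmHg

1 psi = 51.7149 mmHg, so 15.134 × 51.7149 = 783 mmHg.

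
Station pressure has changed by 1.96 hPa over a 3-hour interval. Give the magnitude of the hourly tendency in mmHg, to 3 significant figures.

0.490 mmHg per hour

1.96 hPa / 3 h × 0.750062 mmHg/hPa = 0.490 mmHg/h.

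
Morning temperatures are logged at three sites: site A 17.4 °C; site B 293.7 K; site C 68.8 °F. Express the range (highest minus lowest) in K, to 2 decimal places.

site B: 293.7 K = 20.550 °C.
site C: 68.8 °F = 20.444 °C.
Spread: 20.550 − 17.400 = 3.150 °C.

3.15 K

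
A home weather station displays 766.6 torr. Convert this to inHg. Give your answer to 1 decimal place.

1 mmHg = 0.0393701 inHg, so 766.6 × 0.0393701 = 30.2 inHg.

30.2 inHg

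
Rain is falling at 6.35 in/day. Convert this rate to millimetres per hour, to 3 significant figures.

6.72 mm/hour

6.35 in/day × 25.4 mm/in × 0.0416667 day/hour = 6.72 mm/hour.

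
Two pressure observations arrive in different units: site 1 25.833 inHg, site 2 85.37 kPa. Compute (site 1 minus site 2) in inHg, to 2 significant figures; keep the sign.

0.62 inHg

site 2: 85.37 kPa = 25.2097 inHg.
Difference: 25.8330 − 25.2097 = 0.62 inHg.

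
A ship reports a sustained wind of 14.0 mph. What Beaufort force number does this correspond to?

Beaufort force 4

14.0 mph = 6.3 m/s, which is Beaufort 4 (moderate breeze, 5.5–7.9 m/s).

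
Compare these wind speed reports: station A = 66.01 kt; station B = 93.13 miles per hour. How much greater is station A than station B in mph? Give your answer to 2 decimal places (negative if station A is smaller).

station A: 66.01 kt = 75.9630 mph.
Difference: 75.9630 − 93.1300 = -17.17 mph.

-17.17 mph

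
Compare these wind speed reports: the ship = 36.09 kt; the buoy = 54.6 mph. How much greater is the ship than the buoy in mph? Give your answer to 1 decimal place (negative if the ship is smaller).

the ship: 36.09 kt = 41.532 mph.
Difference: 41.532 − 54.600 = -13.1 mph.

-13.1 mph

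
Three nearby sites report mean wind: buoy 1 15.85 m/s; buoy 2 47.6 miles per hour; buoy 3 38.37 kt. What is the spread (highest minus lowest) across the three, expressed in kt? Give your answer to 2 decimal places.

10.55 kt

buoy 1: 15.85 m/s = 30.8099 kt.
buoy 2: 47.6 mph = 41.3633 kt.
Spread: 41.3633 − 30.8099 = 10.55 kt.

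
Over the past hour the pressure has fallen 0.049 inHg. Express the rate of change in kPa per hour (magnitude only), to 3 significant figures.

0.166 kPa per hour

0.049 inHg / 1 h × 3.38639 kPa/inHg = 0.166 kPa/h.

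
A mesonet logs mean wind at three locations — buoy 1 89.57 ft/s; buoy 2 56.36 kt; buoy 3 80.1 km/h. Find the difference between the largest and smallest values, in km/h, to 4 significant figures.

24.28 km/h

buoy 1: 89.57 ft/s = 98.2834 km/h.
buoy 2: 56.36 kt = 104.3787 km/h.
Spread: 104.3787 − 80.1000 = 24.28 km/h.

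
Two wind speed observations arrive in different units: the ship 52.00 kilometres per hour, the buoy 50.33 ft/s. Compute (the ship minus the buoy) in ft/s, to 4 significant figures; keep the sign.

the ship: 52.00 km/h = 47.38991 ft/s.
Difference: 47.38991 − 50.33000 = -2.940 ft/s.

-2.940 ft/s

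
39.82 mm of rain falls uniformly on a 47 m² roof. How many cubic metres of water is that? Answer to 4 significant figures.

1 mm over 1 m² is 1 L, so volume = 39.82 × 47 = 1871.54 L = 1.872 m³.

1.872 cubic metres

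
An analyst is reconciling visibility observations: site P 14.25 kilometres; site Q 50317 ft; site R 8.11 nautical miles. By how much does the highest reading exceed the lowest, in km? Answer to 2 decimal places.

site Q: 50317 ft = 15.3366 km.
site R: 8.11 nmi = 15.0197 km.
Spread: 15.3366 − 14.2500 = 1.09 km.

1.09 km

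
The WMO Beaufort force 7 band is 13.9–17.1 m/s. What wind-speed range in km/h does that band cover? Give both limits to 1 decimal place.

50.0 to 61.6 km/h

13.9–17.1 m/s × 3.6 = 50.0–61.6 km/h.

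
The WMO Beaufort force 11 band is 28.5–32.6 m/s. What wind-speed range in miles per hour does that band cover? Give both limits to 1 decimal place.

63.8 to 72.9 mph

28.5–32.6 m/s × 2.237 = 63.8–72.9 mph.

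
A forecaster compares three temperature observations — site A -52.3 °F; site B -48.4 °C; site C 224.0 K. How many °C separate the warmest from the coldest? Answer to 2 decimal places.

2.32 °C

site A: -52.3 °F = -46.833 °C.
site C: 224.0 K = -49.150 °C.
Spread: (-46.833) − (-49.150) = 2.317 °C.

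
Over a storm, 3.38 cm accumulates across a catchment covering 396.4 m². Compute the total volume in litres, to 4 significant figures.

Depth: 3.38 cm × 10 = 33.8 mm.
1 mm over 1 m² is 1 L, so volume = 33.8 × 396.4 = 13398.32 L ≈ 13400 L.

13400 litres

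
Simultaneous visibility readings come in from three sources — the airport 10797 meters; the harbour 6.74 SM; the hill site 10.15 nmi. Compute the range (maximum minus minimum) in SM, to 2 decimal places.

4.97 SM

the airport: 10797 m = 6.7089 SM.
the hill site: 10.15 nmi = 11.6804 SM.
Spread: 11.6804 − 6.7089 = 4.97 SM.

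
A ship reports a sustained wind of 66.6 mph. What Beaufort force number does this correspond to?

Beaufort force 11

66.6 mph = 29.8 m/s, which is Beaufort 11 (violent storm, 28.5–32.6 m/s).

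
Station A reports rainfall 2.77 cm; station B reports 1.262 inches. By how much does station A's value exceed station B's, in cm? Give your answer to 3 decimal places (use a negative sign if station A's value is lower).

-0.435 cm

station B: 1.262 in = 3.20548 cm.
Difference: 2.77000 − 3.20548 = -0.435 cm.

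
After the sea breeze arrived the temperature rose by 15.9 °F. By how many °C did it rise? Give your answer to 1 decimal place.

For a temperature change the 32° offset cancels: Δ°C = 15.9 × 0.5556 = 8.8 °C.

8.8 °C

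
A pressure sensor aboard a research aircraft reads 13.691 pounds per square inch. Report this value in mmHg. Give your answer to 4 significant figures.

708.0 mmHg

1 psi = 51.7149 mmHg, so 13.691 × 51.7149 = 708.0 mmHg.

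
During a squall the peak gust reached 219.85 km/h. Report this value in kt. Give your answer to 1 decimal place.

1 km/h = 0.539957 kt, so 219.85 × 0.539957 = 118.7 kt.

118.7 kt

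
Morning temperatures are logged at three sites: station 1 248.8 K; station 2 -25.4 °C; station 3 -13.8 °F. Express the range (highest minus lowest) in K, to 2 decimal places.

1.09 K

station 1: 248.8 K = -24.350 °C.
station 3: -13.8 °F = -25.444 °C.
Spread: (-24.350) − (-25.444) = 1.094 °C.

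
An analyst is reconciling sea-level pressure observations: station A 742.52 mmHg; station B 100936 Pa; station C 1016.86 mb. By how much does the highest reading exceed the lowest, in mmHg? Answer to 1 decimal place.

20.2 mmHg

station B: 100936 Pa = 757.082 mmHg.
station C: 1016.86 mb = 762.708 mmHg.
Spread: 762.708 − 742.520 = 20.2 mmHg.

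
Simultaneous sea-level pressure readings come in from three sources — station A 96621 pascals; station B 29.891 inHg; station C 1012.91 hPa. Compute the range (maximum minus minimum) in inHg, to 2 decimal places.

station A: 96621 Pa = 28.5322 inHg.
station C: 1012.91 hPa = 29.9112 inHg.
Spread: 29.9112 − 28.5322 = 1.38 inHg.

1.38 inHg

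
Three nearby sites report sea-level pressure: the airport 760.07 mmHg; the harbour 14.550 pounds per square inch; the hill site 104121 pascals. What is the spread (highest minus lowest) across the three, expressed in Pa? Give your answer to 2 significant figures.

the airport: 760.07 mmHg = 101334.35 Pa.
the harbour: 14.550 psi = 100318.72 Pa.
Spread: 104121.00 − 100318.72 = 3800 Pa.

3800 Pa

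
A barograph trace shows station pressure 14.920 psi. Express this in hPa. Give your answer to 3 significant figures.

1 psi = 68.9476 hPa, so 14.920 × 68.9476 = 1030 hPa.

1030 hPa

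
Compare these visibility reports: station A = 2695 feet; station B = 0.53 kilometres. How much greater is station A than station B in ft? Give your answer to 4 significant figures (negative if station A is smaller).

956.2 ft

station B: 0.53 km = 1738.845 ft.
Difference: 2695.000 − 1738.845 = 956.2 ft.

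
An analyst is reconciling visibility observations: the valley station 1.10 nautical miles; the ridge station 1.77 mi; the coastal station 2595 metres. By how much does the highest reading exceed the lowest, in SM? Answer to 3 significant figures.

the valley station: 1.10 nmi = 1.26586 SM.
the coastal station: 2595 m = 1.61246 SM.
Spread: 1.77000 − 1.26586 = 0.504 SM.

0.504 SM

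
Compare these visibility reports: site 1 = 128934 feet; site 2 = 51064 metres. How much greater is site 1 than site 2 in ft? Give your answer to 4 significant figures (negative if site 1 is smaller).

site 2: 51064 m = 167532.81 ft.
Difference: 128934.00 − 167532.81 = -38600 ft.

-38600 ft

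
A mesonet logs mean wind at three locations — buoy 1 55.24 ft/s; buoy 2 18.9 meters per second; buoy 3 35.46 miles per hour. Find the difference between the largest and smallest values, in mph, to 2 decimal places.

buoy 1: 55.24 ft/s = 37.6636 mph.
buoy 2: 18.9 m/s = 42.2781 mph.
Spread: 42.2781 − 35.4600 = 6.82 mph.

6.82 mph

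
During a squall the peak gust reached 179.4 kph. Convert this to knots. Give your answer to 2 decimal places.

96.87 kt

1 km/h = 0.539957 kt, so 179.4 × 0.539957 = 96.87 kt.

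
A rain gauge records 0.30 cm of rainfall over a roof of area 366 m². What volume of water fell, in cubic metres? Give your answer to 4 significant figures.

1.098 cubic metres

Depth: 0.30 cm × 10 = 3 mm.
1 mm over 1 m² is 1 L, so volume = 3 × 366 = 1098 L = 1.098 m³.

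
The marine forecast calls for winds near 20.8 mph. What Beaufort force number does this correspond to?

20.8 mph = 9.3 m/s, which is Beaufort 5 (fresh breeze, 8.0–10.7 m/s).

Beaufort force 5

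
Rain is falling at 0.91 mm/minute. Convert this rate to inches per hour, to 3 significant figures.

0.91 mm/minute × 0.0393701 in/mm × 60 minute/hour = 2.15 in/hour.

2.15 in/hour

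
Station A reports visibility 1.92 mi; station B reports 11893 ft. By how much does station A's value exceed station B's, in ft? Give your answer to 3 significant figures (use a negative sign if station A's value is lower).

station A: 1.92 SM = 10137.60 ft.
Difference: 10137.60 − 11893.00 = -1760 ft.

-1760 ft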